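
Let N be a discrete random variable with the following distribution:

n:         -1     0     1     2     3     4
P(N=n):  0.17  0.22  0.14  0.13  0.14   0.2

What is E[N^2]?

E[N^2] = Σ n^2·P(N=n)
 = 1·0.17 + 0·0.22 + 1·0.14 + 4·0.13 + 9·0.14 + 16·0.2
 = 0.17 + 0 + 0.14 + 0.52 + 1.26 + 3.2
 = 5.29

5.29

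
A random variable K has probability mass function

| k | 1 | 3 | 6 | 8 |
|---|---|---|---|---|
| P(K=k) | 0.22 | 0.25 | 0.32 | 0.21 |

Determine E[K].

4.57

E[K] = Σ k·P(K=k)
 = 1·0.22 + 3·0.25 + 6·0.32 + 8·0.21
 = 0.22 + 0.75 + 1.92 + 1.68
 = 4.57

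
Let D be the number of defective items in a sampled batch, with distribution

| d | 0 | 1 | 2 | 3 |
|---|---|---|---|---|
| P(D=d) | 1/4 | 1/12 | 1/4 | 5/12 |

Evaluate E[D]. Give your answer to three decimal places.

E[D] = Σ d·P(D=d)
 = 0·1/4 + 1·1/12 + 2·1/4 + 3·5/12
 = 0 + 1/12 + 1/2 + 5/4
 = 11/6

1.833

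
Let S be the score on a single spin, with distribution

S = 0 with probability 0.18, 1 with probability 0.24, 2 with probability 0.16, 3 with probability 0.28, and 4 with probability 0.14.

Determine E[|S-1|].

E[|S-1|] = Σ |s-1|·P(S=s)
 = 1·0.18 + 0·0.24 + 1·0.16 + 2·0.28 + 3·0.14
 = 0.18 + 0 + 0.16 + 0.56 + 0.42
 = 1.32

1.32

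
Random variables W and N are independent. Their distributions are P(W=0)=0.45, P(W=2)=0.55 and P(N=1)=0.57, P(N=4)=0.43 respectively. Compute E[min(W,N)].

0.7865

E[min(W,N)] = Σ_w Σ_n min(w,n) · P(W=w)P(N=n)
 = 0·0.2565 + 0·0.1935 + 1·0.3135 + 2·0.2365
 = 0 + 0 + 0.3135 + 0.473
 = 0.7865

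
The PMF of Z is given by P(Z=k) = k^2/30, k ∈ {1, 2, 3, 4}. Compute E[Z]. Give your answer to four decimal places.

3.3333

E[Z] = Σ z·P(Z=z)
 = 1·1/30 + 2·2/15 + 3·3/10 + 4·8/15
 = 1/30 + 4/15 + 9/10 + 32/15
 = 10/3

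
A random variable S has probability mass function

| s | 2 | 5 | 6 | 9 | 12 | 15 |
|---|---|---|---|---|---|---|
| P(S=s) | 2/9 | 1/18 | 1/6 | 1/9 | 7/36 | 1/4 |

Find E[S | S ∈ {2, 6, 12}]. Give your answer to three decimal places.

6.476

P(S ∈ {2, 6, 12}) = 2/9 + 1/6 + 7/36 = 7/12.
E[S | S ∈ {2, 6, 12}] = [2·2/9 + 6·1/6 + 12·7/36] / (7/12)
 = 34/9 / (7/12)
 = 136/21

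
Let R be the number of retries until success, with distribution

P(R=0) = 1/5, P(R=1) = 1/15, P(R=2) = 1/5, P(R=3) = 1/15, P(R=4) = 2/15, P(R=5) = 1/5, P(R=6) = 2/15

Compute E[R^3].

65.8

E[R^3] = Σ r^3·P(R=r)
 = 0·1/5 + 1·1/15 + 8·1/5 + 27·1/15 + 64·2/15 + 125·1/5 + 216·2/15
 = 0 + 1/15 + 8/5 + 9/5 + 128/15 + 25 + 144/5
 = 329/5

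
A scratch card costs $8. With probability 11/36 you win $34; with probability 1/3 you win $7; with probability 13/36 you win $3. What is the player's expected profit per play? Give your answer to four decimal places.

5.8056

E[payout] = 34·11/36 + 7·1/3 + 3·13/36
 = 187/18 + 7/3 + 13/12
 = 497/36
Net = 497/36 - 8 = 209/36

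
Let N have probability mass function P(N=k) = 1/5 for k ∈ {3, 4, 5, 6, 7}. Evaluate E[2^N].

E[2^N] = Σ 2^n·P(N=n)
 = 8·1/5 + 16·1/5 + 32·1/5 + 64·1/5 + 128·1/5
 = 8/5 + 16/5 + 32/5 + 64/5 + 128/5
 = 248/5

49.6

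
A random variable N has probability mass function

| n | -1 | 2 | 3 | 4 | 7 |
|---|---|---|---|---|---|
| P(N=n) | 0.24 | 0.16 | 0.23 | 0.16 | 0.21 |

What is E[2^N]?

E[2^N] = Σ 2^n·P(N=n)
 = 0.5·0.24 + 4·0.16 + 8·0.23 + 16·0.16 + 128·0.21
 = 0.12 + 0.64 + 1.84 + 2.56 + 26.88
 = 32.04

32.04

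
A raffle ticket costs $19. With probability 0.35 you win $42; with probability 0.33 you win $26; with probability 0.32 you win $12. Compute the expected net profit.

E[payout] = 42·0.35 + 26·0.33 + 12·0.32
 = 14.7 + 8.58 + 3.84
 = 27.12
Net = 27.12 - 19 = 8.12

8.12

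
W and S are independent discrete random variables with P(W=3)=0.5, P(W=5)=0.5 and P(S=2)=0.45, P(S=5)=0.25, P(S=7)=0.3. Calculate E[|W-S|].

2.05

E[|W-S|] = Σ_w Σ_s |w-s| · P(W=w)P(S=s)
 = 1·0.225 + 2·0.125 + 4·0.15 + 3·0.225 + 0·0.125 + 2·0.15
 = 0.225 + 0.25 + 0.6 + 0.675 + 0 + 0.3
 = 2.05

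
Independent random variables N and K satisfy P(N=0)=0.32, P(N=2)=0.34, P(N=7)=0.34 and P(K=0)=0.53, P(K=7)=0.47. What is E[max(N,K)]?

4.9118

E[max(N,K)] = Σ_n Σ_k max(n,k) · P(N=n)P(K=k)
 = 0·0.1696 + 7·0.1504 + 2·0.1802 + 7·0.1598 + 7·0.1802 + 7·0.1598
 = 0 + 1.0528 + 0.3604 + 1.1186 + 1.2614 + 1.1186
 = 4.9118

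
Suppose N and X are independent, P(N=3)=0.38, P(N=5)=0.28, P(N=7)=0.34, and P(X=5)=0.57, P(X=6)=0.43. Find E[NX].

E[NX] = Σ_n Σ_x nx · P(N=n)P(X=x)
 = 15·0.2166 + 18·0.1634 + 25·0.1596 + 30·0.1204 + 35·0.1938 + 42·0.1462
 = 3.249 + 2.9412 + 3.99 + 3.612 + 6.783 + 6.1404
 = 26.7156

26.7156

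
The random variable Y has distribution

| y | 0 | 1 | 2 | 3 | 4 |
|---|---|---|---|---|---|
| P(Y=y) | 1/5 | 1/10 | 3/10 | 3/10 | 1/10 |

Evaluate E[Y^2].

5.6

E[Y^2] = Σ y^2·P(Y=y)
 = 0·1/5 + 1·1/10 + 4·3/10 + 9·3/10 + 16·1/10
 = 0 + 1/10 + 6/5 + 27/10 + 8/5
 = 28/5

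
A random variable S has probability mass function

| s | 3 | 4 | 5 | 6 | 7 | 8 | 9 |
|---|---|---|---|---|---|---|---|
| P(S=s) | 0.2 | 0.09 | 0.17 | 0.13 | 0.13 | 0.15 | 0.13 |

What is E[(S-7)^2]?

E[(S-7)^2] = Σ (s-7)^2·P(S=s)
 = 16·0.2 + 9·0.09 + 4·0.17 + 1·0.13 + 0·0.13 + 1·0.15 + 4·0.13
 = 3.2 + 0.81 + 0.68 + 0.13 + 0 + 0.15 + 0.52
 = 5.49

5.49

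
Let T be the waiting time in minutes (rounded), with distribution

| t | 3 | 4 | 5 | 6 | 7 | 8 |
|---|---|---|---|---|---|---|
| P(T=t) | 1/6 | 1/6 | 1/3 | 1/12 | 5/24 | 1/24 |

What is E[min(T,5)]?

E[min(T,5)] = Σ min(t,5)·P(T=t)
 = 3·1/6 + 4·1/6 + 5·1/3 + 5·1/12 + 5·5/24 + 5·1/24
 = 1/2 + 2/3 + 5/3 + 5/12 + 25/24 + 5/24
 = 9/2

4.5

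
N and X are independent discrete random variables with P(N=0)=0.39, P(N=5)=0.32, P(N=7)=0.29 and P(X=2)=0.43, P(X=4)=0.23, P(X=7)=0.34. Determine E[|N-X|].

E[|N-X|] = Σ_n Σ_x |n-x| · P(N=n)P(X=x)
 = 2·0.1677 + 4·0.0897 + 7·0.1326 + 3·0.1376 + 1·0.0736 + 2·0.1088 + 5·0.1247 + 3·0.0667 + 0·0.0986
 = 0.3354 + 0.3588 + 0.9282 + 0.4128 + 0.0736 + 0.2176 + 0.6235 + 0.2001 + 0
 = 3.15

3.15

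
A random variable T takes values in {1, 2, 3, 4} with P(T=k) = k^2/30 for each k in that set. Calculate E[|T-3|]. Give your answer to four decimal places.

E[|T-3|] = Σ |t-3|·P(T=t)
 = 2·1/30 + 1·2/15 + 0·3/10 + 1·8/15
 = 1/15 + 2/15 + 0 + 8/15
 = 11/15

0.7333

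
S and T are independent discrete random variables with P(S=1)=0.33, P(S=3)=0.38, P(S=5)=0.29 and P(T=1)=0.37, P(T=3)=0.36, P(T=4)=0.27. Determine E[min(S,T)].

1.9225

E[min(S,T)] = Σ_s Σ_t min(s,t) · P(S=s)P(T=t)
 = 1·0.1221 + 1·0.1188 + 1·0.0891 + 1·0.1406 + 3·0.1368 + 3·0.1026 + 1·0.1073 + 3·0.1044 + 4·0.0783
 = 0.1221 + 0.1188 + 0.0891 + 0.1406 + 0.4104 + 0.3078 + 0.1073 + 0.3132 + 0.3132
 = 1.9225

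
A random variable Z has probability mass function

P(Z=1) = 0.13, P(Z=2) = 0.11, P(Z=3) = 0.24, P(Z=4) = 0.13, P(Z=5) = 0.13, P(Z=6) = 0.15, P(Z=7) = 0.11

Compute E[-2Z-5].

-12.82

E[-2Z-5] = Σ (-2z-5)·P(Z=z)
 = (-7)·0.13 + (-9)·0.11 + (-11)·0.24 + (-13)·0.13 + (-15)·0.13 + (-17)·0.15 + (-19)·0.11
 = (-0.91) + (-0.99) + (-2.64) + (-1.69) + (-1.95) + (-2.55) + (-2.09)
 = -12.82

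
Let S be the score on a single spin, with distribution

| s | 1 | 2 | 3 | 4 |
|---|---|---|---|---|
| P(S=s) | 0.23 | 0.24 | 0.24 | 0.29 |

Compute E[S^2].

7.99

E[S^2] = Σ s^2·P(S=s)
 = 1·0.23 + 4·0.24 + 9·0.24 + 16·0.29
 = 0.23 + 0.96 + 2.16 + 4.64
 = 7.99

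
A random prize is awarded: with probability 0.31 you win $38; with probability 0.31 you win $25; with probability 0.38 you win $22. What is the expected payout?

E[payout] = 38·0.31 + 25·0.31 + 22·0.38
 = 11.78 + 7.75 + 8.36
 = 27.89

27.89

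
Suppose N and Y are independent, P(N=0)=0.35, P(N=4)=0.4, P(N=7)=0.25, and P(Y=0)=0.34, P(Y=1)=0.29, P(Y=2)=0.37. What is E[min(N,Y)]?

E[min(N,Y)] = Σ_n Σ_y min(n,y) · P(N=n)P(Y=y)
 = 0·0.119 + 0·0.1015 + 0·0.1295 + 0·0.136 + 1·0.116 + 2·0.148 + 0·0.085 + 1·0.0725 + 2·0.0925
 = 0 + 0 + 0 + 0 + 0.116 + 0.296 + 0 + 0.0725 + 0.185
 = 0.6695

0.6695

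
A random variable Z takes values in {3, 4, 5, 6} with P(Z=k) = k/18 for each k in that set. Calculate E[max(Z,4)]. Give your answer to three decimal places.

4.944

E[max(Z,4)] = Σ max(z,4)·P(Z=z)
 = 4·1/6 + 4·2/9 + 5·5/18 + 6·1/3
 = 2/3 + 8/9 + 25/18 + 2
 = 89/18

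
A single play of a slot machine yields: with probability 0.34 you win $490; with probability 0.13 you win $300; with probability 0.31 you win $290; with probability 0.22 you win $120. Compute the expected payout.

321.9

E[payout] = 490·0.34 + 300·0.13 + 290·0.31 + 120·0.22
 = 166.6 + 39 + 89.9 + 26.4
 = 321.9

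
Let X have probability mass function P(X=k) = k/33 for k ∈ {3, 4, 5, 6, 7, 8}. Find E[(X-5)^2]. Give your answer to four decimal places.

3.6970

E[(X-5)^2] = Σ (x-5)^2·P(X=x)
 = 4·1/11 + 1·4/33 + 0·5/33 + 1·2/11 + 4·7/33 + 9·8/33
 = 4/11 + 4/33 + 0 + 2/11 + 28/33 + 24/11
 = 122/33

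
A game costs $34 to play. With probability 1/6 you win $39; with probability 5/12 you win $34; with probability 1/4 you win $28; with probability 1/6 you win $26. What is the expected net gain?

-2

E[payout] = 39·1/6 + 34·5/12 + 28·1/4 + 26·1/6
 = 13/2 + 85/6 + 7 + 13/3
 = 32
Net = 32 - 34 = -2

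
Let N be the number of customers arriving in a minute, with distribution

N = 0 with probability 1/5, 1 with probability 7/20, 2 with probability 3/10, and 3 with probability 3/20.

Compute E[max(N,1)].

E[max(N,1)] = Σ max(n,1)·P(N=n)
 = 1·1/5 + 1·7/20 + 2·3/10 + 3·3/20
 = 1/5 + 7/20 + 3/5 + 9/20
 = 8/5

1.6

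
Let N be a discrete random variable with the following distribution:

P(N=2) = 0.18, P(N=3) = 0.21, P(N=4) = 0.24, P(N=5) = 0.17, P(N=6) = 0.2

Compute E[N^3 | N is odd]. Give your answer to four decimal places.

70.8421

P(N is odd) = 0.21 + 0.17 = 0.38.
E[N^3 | N is odd] = [27·0.21 + 125·0.17] / 0.38
 = 26.92 / 0.38
 = 1346/19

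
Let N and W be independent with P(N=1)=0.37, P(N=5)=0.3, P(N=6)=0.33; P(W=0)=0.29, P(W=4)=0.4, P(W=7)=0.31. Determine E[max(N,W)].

5.2705

E[max(N,W)] = Σ_n Σ_w max(n,w) · P(N=n)P(W=w)
 = 1·0.1073 + 4·0.148 + 7·0.1147 + 5·0.087 + 5·0.12 + 7·0.093 + 6·0.0957 + 6·0.132 + 7·0.1023
 = 0.1073 + 0.592 + 0.8029 + 0.435 + 0.6 + 0.651 + 0.5742 + 0.792 + 0.7161
 = 5.2705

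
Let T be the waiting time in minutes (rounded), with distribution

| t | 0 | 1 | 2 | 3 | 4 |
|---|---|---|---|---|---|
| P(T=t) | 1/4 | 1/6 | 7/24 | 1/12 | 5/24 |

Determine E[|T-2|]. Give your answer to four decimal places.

E[|T-2|] = Σ |t-2|·P(T=t)
 = 2·1/4 + 1·1/6 + 0·7/24 + 1·1/12 + 2·5/24
 = 1/2 + 1/6 + 0 + 1/12 + 5/12
 = 7/6

1.1667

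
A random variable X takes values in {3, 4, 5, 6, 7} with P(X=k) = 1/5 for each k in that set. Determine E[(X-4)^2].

E[(X-4)^2] = Σ (x-4)^2·P(X=x)
 = 1·1/5 + 0·1/5 + 1·1/5 + 4·1/5 + 9·1/5
 = 1/5 + 0 + 1/5 + 4/5 + 9/5
 = 3

3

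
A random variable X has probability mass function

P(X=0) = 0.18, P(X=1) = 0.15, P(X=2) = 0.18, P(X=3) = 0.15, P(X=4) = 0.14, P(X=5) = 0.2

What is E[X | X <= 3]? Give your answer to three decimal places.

P(X <= 3) = 0.18 + 0.15 + 0.18 + 0.15 = 0.66.
E[X | X <= 3] = [0·0.18 + 1·0.15 + 2·0.18 + 3·0.15] / 0.66
 = 0.96 / 0.66
 = 16/11

1.455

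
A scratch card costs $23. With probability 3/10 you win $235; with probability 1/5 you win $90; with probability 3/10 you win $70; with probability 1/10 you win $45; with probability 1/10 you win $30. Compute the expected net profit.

E[payout] = 235·3/10 + 90·1/5 + 70·3/10 + 45·1/10 + 30·1/10
 = 141/2 + 18 + 21 + 9/2 + 3
 = 117
Net = 117 - 23 = 94

94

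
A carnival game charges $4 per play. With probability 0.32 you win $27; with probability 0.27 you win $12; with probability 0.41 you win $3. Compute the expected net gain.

E[payout] = 27·0.32 + 12·0.27 + 3·0.41
 = 8.64 + 3.24 + 1.23
 = 13.11
Net = 13.11 - 4 = 9.11

9.11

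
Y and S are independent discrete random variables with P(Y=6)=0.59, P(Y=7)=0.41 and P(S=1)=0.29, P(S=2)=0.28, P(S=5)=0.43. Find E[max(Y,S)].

6.41

E[max(Y,S)] = Σ_y Σ_s max(y,s) · P(Y=y)P(S=s)
 = 6·0.1711 + 6·0.1652 + 6·0.2537 + 7·0.1189 + 7·0.1148 + 7·0.1763
 = 1.0266 + 0.9912 + 1.5222 + 0.8323 + 0.8036 + 1.2341
 = 6.41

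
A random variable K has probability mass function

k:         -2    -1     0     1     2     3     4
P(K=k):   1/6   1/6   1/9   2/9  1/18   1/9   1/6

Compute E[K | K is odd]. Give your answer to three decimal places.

P(K is odd) = 1/6 + 2/9 + 1/9 = 1/2.
E[K | K is odd] = [(-1)·1/6 + 1·2/9 + 3·1/9] / (1/2)
 = 7/18 / (1/2)
 = 7/9

0.778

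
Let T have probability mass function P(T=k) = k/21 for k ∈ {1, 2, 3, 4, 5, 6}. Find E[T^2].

21

E[T^2] = Σ t^2·P(T=t)
 = 1·1/21 + 4·2/21 + 9·1/7 + 16·4/21 + 25·5/21 + 36·2/7
 = 1/21 + 8/21 + 9/7 + 64/21 + 125/21 + 72/7
 = 21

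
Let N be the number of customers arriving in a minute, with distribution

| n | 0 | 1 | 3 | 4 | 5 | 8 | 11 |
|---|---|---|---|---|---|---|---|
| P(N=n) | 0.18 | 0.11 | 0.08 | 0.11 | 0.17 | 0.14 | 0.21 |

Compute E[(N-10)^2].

39.81

E[(N-10)^2] = Σ (n-10)^2·P(N=n)
 = 100·0.18 + 81·0.11 + 49·0.08 + 36·0.11 + 25·0.17 + 4·0.14 + 1·0.21
 = 18 + 8.91 + 3.92 + 3.96 + 4.25 + 0.56 + 0.21
 = 39.81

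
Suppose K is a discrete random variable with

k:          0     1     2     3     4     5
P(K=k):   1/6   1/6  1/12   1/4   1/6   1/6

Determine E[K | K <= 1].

P(K <= 1) = 1/6 + 1/6 = 1/3.
E[K | K <= 1] = [0·1/6 + 1·1/6] / (1/3)
 = 1/6 / (1/3)
 = 1/2

0.5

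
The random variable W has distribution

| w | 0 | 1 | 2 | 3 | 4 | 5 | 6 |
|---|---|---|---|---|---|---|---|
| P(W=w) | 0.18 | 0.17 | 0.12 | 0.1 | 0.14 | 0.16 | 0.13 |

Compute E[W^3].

60.87

E[W^3] = Σ w^3·P(W=w)
 = 0·0.18 + 1·0.17 + 8·0.12 + 27·0.1 + 64·0.14 + 125·0.16 + 216·0.13
 = 0 + 0.17 + 0.96 + 2.7 + 8.96 + 20 + 28.08
 = 60.87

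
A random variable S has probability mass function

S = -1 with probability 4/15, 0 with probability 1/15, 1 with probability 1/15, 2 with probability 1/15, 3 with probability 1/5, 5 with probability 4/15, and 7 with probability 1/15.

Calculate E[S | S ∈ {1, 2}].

P(S ∈ {1, 2}) = 1/15 + 1/15 = 2/15.
E[S | S ∈ {1, 2}] = [1·1/15 + 2·1/15] / (2/15)
 = 1/5 / (2/15)
 = 3/2

1.5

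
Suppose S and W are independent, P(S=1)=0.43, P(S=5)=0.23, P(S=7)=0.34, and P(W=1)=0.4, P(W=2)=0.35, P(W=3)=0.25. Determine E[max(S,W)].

4.3255

E[max(S,W)] = Σ_s Σ_w max(s,w) · P(S=s)P(W=w)
 = 1·0.172 + 2·0.1505 + 3·0.1075 + 5·0.092 + 5·0.0805 + 5·0.0575 + 7·0.136 + 7·0.119 + 7·0.085
 = 0.172 + 0.301 + 0.3225 + 0.46 + 0.4025 + 0.2875 + 0.952 + 0.833 + 0.595
 = 4.3255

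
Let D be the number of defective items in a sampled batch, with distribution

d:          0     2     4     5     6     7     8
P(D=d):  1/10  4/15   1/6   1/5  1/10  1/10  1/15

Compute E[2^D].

E[2^D] = Σ 2^d·P(D=d)
 = 1·1/10 + 4·4/15 + 16·1/6 + 32·1/5 + 64·1/10 + 128·1/10 + 256·1/15
 = 1/10 + 16/15 + 8/3 + 32/5 + 32/5 + 64/5 + 256/15
 = 93/2

46.5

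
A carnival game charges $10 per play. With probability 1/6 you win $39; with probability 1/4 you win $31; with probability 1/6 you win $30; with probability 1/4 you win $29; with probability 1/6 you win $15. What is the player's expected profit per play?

E[payout] = 39·1/6 + 31·1/4 + 30·1/6 + 29·1/4 + 15·1/6
 = 13/2 + 31/4 + 5 + 29/4 + 5/2
 = 29
Net = 29 - 10 = 19

19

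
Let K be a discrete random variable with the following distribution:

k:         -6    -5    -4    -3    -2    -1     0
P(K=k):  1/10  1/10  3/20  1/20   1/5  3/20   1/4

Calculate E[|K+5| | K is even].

3

P(K is even) = 1/10 + 3/20 + 1/5 + 1/4 = 7/10.
E[|K+5| | K is even] = [1·1/10 + 1·3/20 + 3·1/5 + 5·1/4] / (7/10)
 = 21/10 / (7/10)
 = 3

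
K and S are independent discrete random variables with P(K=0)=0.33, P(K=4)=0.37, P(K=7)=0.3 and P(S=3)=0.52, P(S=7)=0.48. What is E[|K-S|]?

2.9728

E[|K-S|] = Σ_k Σ_s |k-s| · P(K=k)P(S=s)
 = 3·0.1716 + 7·0.1584 + 1·0.1924 + 3·0.1776 + 4·0.156 + 0·0.144
 = 0.5148 + 1.1088 + 0.1924 + 0.5328 + 0.624 + 0
 = 2.9728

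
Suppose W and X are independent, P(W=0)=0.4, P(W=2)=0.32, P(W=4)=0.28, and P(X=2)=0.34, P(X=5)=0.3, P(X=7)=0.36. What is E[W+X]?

6.46

E[W+X] = Σ_w Σ_x (w+x) · P(W=w)P(X=x)
 = 2·0.136 + 5·0.12 + 7·0.144 + 4·0.1088 + 7·0.096 + 9·0.1152 + 6·0.0952 + 9·0.084 + 11·0.1008
 = 0.272 + 0.6 + 1.008 + 0.4352 + 0.672 + 1.0368 + 0.5712 + 0.756 + 1.1088
 = 6.46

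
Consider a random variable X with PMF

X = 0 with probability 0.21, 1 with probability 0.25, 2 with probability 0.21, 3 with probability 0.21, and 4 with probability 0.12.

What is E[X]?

E[X] = Σ x·P(X=x)
 = 0·0.21 + 1·0.25 + 2·0.21 + 3·0.21 + 4·0.12
 = 0 + 0.25 + 0.42 + 0.63 + 0.48
 = 1.78

1.78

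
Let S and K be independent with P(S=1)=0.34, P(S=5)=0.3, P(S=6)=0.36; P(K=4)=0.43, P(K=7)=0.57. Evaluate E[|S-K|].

E[|S-K|] = Σ_s Σ_k |s-k| · P(S=s)P(K=k)
 = 3·0.1462 + 6·0.1938 + 1·0.129 + 2·0.171 + 2·0.1548 + 1·0.2052
 = 0.4386 + 1.1628 + 0.129 + 0.342 + 0.3096 + 0.2052
 = 2.5872

2.5872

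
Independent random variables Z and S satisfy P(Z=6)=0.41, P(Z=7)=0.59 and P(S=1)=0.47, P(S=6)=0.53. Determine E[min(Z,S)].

3.65

E[min(Z,S)] = Σ_z Σ_s min(z,s) · P(Z=z)P(S=s)
 = 1·0.1927 + 6·0.2173 + 1·0.2773 + 6·0.3127
 = 0.1927 + 1.3038 + 0.2773 + 1.8762
 = 3.65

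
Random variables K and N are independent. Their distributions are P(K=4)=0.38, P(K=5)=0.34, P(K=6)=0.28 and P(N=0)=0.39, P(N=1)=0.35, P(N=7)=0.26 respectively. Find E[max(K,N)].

5.446

E[max(K,N)] = Σ_k Σ_n max(k,n) · P(K=k)P(N=n)
 = 4·0.1482 + 4·0.133 + 7·0.0988 + 5·0.1326 + 5·0.119 + 7·0.0884 + 6·0.1092 + 6·0.098 + 7·0.0728
 = 0.5928 + 0.532 + 0.6916 + 0.663 + 0.595 + 0.6188 + 0.6552 + 0.588 + 0.5096
 = 5.446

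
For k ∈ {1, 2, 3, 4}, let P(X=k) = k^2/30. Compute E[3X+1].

E[3X+1] = Σ (3x+1)·P(X=x)
 = 4·1/30 + 7·2/15 + 10·3/10 + 13·8/15
 = 2/15 + 14/15 + 3 + 104/15
 = 11

11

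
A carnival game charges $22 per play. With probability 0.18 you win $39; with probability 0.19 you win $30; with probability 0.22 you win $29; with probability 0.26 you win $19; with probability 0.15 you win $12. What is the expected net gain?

3.84

E[payout] = 39·0.18 + 30·0.19 + 29·0.22 + 19·0.26 + 12·0.15
 = 7.02 + 5.7 + 6.38 + 4.94 + 1.8
 = 25.84
Net = 25.84 - 22 = 3.84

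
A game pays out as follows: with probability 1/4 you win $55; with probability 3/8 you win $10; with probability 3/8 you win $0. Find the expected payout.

E[payout] = 55·1/4 + 10·3/8 + 0·3/8
 = 55/4 + 15/4 + 0
 = 35/2

17.5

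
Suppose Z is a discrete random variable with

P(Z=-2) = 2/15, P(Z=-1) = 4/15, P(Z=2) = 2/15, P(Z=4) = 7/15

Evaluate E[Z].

E[Z] = Σ z·P(Z=z)
 = (-2)·2/15 + (-1)·4/15 + 2·2/15 + 4·7/15
 = (-4/15) + (-4/15) + 4/15 + 28/15
 = 8/5

1.6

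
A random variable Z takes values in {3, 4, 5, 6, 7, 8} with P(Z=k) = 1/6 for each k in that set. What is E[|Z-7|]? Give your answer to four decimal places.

1.8333

E[|Z-7|] = Σ |z-7|·P(Z=z)
 = 4·1/6 + 3·1/6 + 2·1/6 + 1·1/6 + 0·1/6 + 1·1/6
 = 2/3 + 1/2 + 1/3 + 1/6 + 0 + 1/6
 = 11/6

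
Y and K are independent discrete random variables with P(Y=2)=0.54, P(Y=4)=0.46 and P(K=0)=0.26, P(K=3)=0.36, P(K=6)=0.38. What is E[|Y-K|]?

2.2896

E[|Y-K|] = Σ_y Σ_k |y-k| · P(Y=y)P(K=k)
 = 2·0.1404 + 1·0.1944 + 4·0.2052 + 4·0.1196 + 1·0.1656 + 2·0.1748
 = 0.2808 + 0.1944 + 0.8208 + 0.4784 + 0.1656 + 0.3496
 = 2.2896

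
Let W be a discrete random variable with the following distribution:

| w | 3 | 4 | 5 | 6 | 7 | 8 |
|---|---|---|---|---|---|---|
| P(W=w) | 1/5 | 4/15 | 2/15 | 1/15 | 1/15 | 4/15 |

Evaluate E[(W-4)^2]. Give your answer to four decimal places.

E[(W-4)^2] = Σ (w-4)^2·P(W=w)
 = 1·1/5 + 0·4/15 + 1·2/15 + 4·1/15 + 9·1/15 + 16·4/15
 = 1/5 + 0 + 2/15 + 4/15 + 3/5 + 64/15
 = 82/15

5.4667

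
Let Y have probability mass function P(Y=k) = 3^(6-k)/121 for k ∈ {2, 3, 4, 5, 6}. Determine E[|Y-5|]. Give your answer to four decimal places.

2.5372

E[|Y-5|] = Σ |y-5|·P(Y=y)
 = 3·81/121 + 2·27/121 + 1·9/121 + 0·3/121 + 1·1/121
 = 243/121 + 54/121 + 9/121 + 0 + 1/121
 = 307/121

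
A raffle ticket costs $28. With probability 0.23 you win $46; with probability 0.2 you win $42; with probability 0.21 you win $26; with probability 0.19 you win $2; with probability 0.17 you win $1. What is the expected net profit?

E[payout] = 46·0.23 + 42·0.2 + 26·0.21 + 2·0.19 + 1·0.17
 = 10.58 + 8.4 + 5.46 + 0.38 + 0.17
 = 24.99
Net = 24.99 - 28 = -3.01

-3.01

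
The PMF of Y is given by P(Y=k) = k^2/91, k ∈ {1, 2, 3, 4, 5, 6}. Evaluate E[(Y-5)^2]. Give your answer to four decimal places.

E[(Y-5)^2] = Σ (y-5)^2·P(Y=y)
 = 16·1/91 + 9·4/91 + 4·9/91 + 1·16/91 + 0·25/91 + 1·36/91
 = 16/91 + 36/91 + 36/91 + 16/91 + 0 + 36/91
 = 20/13

1.5385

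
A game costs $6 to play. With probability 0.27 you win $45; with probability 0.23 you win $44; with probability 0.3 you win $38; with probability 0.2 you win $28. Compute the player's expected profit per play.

E[payout] = 45·0.27 + 44·0.23 + 38·0.3 + 28·0.2
 = 12.15 + 10.12 + 11.4 + 5.6
 = 39.27
Net = 39.27 - 6 = 33.27

33.27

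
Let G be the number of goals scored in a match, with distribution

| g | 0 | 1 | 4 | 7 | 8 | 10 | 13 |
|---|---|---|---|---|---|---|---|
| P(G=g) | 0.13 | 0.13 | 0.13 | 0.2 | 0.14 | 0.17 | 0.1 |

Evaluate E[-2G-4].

E[-2G-4] = Σ (-2g-4)·P(G=g)
 = (-4)·0.13 + (-6)·0.13 + (-12)·0.13 + (-18)·0.2 + (-20)·0.14 + (-24)·0.17 + (-30)·0.1
 = (-0.52) + (-0.78) + (-1.56) + (-3.6) + (-2.8) + (-4.08) + (-3)
 = -16.34

-16.34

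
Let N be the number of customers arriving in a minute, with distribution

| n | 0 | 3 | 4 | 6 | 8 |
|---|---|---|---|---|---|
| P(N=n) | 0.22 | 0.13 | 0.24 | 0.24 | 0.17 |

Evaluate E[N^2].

24.53

E[N^2] = Σ n^2·P(N=n)
 = 0·0.22 + 9·0.13 + 16·0.24 + 36·0.24 + 64·0.17
 = 0 + 1.17 + 3.84 + 8.64 + 10.88
 = 24.53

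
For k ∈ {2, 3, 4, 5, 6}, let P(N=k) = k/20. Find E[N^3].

E[N^3] = Σ n^3·P(N=n)
 = 8·1/10 + 27·3/20 + 64·1/5 + 125·1/4 + 216·3/10
 = 4/5 + 81/20 + 64/5 + 125/4 + 324/5
 = 1137/10

113.7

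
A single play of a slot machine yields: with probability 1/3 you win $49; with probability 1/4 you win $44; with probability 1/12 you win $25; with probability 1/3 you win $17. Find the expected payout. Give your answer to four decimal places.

E[payout] = 49·1/3 + 44·1/4 + 25·1/12 + 17·1/3
 = 49/3 + 11 + 25/12 + 17/3
 = 421/12

35.0833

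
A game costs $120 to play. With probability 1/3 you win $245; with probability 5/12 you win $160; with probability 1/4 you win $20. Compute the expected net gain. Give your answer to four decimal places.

E[payout] = 245·1/3 + 160·5/12 + 20·1/4
 = 245/3 + 200/3 + 5
 = 460/3
Net = 460/3 - 120 = 100/3

33.3333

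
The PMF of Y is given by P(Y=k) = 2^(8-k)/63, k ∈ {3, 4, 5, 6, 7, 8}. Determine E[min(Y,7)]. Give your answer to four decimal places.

E[min(Y,7)] = Σ min(y,7)·P(Y=y)
 = 3·32/63 + 4·16/63 + 5·8/63 + 6·4/63 + 7·2/63 + 7·1/63
 = 32/21 + 64/63 + 40/63 + 8/21 + 2/9 + 1/9
 = 35/9

3.8889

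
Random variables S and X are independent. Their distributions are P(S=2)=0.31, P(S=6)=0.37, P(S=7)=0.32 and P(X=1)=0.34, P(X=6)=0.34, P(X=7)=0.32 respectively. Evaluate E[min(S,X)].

E[min(S,X)] = Σ_s Σ_x min(s,x) · P(S=s)P(X=x)
 = 1·0.1054 + 2·0.1054 + 2·0.0992 + 1·0.1258 + 6·0.1258 + 6·0.1184 + 1·0.1088 + 6·0.1088 + 7·0.1024
 = 0.1054 + 0.2108 + 0.1984 + 0.1258 + 0.7548 + 0.7104 + 0.1088 + 0.6528 + 0.7168
 = 3.584

3.584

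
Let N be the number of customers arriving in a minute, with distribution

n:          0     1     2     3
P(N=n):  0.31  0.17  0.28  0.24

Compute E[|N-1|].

1.07

E[|N-1|] = Σ |n-1|·P(N=n)
 = 1·0.31 + 0·0.17 + 1·0.28 + 2·0.24
 = 0.31 + 0 + 0.28 + 0.48
 = 1.07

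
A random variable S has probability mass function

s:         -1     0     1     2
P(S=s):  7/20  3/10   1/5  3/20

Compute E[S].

0.15

E[S] = Σ s·P(S=s)
 = (-1)·7/20 + 0·3/10 + 1·1/5 + 2·3/20
 = (-7/20) + 0 + 1/5 + 3/10
 = 3/20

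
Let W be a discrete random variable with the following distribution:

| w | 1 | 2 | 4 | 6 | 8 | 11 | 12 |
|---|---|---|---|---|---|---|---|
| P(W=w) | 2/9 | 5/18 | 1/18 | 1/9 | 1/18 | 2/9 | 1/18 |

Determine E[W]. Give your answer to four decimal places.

E[W] = Σ w·P(W=w)
 = 1·2/9 + 2·5/18 + 4·1/18 + 6·1/9 + 8·1/18 + 11·2/9 + 12·1/18
 = 2/9 + 5/9 + 2/9 + 2/3 + 4/9 + 22/9 + 2/3
 = 47/9

5.2222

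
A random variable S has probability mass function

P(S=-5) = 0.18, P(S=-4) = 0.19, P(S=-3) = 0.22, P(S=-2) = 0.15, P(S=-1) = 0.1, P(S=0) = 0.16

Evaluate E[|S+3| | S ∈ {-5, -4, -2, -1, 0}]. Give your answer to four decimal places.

1.7692

P(S ∈ {-5, -4, -2, -1, 0}) = 0.18 + 0.19 + 0.15 + 0.1 + 0.16 = 0.78.
E[|S+3| | S ∈ {-5, -4, -2, -1, 0}] = [2·0.18 + 1·0.19 + 1·0.15 + 2·0.1 + 3·0.16] / 0.78
 = 1.38 / 0.78
 = 23/13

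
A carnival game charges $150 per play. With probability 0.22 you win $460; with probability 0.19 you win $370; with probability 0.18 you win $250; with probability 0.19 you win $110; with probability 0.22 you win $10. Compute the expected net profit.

89.6

E[payout] = 460·0.22 + 370·0.19 + 250·0.18 + 110·0.19 + 10·0.22
 = 101.2 + 70.3 + 45 + 20.9 + 2.2
 = 239.6
Net = 239.6 - 150 = 89.6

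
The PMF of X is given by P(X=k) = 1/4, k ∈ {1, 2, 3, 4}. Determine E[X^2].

7.5

E[X^2] = Σ x^2·P(X=x)
 = 1·1/4 + 4·1/4 + 9·1/4 + 16·1/4
 = 1/4 + 1 + 9/4 + 4
 = 15/2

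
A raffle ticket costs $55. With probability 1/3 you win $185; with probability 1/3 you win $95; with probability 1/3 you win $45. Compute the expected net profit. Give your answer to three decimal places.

E[payout] = 185·1/3 + 95·1/3 + 45·1/3
 = 185/3 + 95/3 + 15
 = 325/3
Net = 325/3 - 55 = 160/3

53.333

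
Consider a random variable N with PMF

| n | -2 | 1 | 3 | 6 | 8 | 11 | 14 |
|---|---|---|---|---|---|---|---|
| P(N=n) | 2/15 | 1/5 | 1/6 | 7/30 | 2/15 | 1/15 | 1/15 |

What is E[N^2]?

40.3

E[N^2] = Σ n^2·P(N=n)
 = 4·2/15 + 1·1/5 + 9·1/6 + 36·7/30 + 64·2/15 + 121·1/15 + 196·1/15
 = 8/15 + 1/5 + 3/2 + 42/5 + 128/15 + 121/15 + 196/15
 = 403/10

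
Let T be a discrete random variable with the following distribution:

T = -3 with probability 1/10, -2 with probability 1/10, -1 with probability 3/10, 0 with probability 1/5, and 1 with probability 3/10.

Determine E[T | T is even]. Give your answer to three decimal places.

-0.667

P(T is even) = 1/10 + 1/5 = 3/10.
E[T | T is even] = [(-2)·1/10 + 0·1/5] / (3/10)
 = -1/5 / (3/10)
 = -2/3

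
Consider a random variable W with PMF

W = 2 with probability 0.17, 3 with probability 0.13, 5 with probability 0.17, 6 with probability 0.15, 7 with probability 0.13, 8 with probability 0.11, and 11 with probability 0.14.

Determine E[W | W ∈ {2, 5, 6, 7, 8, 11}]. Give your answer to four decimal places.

P(W ∈ {2, 5, 6, 7, 8, 11}) = 0.17 + 0.17 + 0.15 + 0.13 + 0.11 + 0.14 = 0.87.
E[W | W ∈ {2, 5, 6, 7, 8, 11}] = [2·0.17 + 5·0.17 + 6·0.15 + 7·0.13 + 8·0.11 + 11·0.14] / 0.87
 = 5.42 / 0.87
 = 542/87

6.2299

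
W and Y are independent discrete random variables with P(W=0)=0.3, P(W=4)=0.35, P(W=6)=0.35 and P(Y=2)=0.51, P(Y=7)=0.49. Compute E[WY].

E[WY] = Σ_w Σ_y wy · P(W=w)P(Y=y)
 = 0·0.153 + 0·0.147 + 8·0.1785 + 28·0.1715 + 12·0.1785 + 42·0.1715
 = 0 + 0 + 1.428 + 4.802 + 2.142 + 7.203
 = 15.575

15.575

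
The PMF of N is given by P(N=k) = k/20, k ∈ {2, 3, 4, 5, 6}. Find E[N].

4.5

E[N] = Σ n·P(N=n)
 = 2·1/10 + 3·3/20 + 4·1/5 + 5·1/4 + 6·3/10
 = 1/5 + 9/20 + 4/5 + 5/4 + 9/5
 = 9/2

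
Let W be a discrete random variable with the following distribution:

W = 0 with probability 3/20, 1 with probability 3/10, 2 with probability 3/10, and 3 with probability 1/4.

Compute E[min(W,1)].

E[min(W,1)] = Σ min(w,1)·P(W=w)
 = 0·3/20 + 1·3/10 + 1·3/10 + 1·1/4
 = 0 + 3/10 + 3/10 + 1/4
 = 17/20

0.85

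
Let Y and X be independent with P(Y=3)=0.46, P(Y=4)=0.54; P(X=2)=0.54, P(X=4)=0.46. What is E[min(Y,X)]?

2.7084

E[min(Y,X)] = Σ_y Σ_x min(y,x) · P(Y=y)P(X=x)
 = 2·0.2484 + 3·0.2116 + 2·0.2916 + 4·0.2484
 = 0.4968 + 0.6348 + 0.5832 + 0.9936
 = 2.7084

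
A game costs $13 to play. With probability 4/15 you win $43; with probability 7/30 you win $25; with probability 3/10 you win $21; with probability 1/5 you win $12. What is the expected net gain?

E[payout] = 43·4/15 + 25·7/30 + 21·3/10 + 12·1/5
 = 172/15 + 35/6 + 63/10 + 12/5
 = 26
Net = 26 - 13 = 13

13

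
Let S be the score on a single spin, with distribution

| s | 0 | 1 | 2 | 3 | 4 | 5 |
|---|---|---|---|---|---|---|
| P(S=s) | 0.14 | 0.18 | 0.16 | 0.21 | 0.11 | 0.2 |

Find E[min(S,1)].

0.86

E[min(S,1)] = Σ min(s,1)·P(S=s)
 = 0·0.14 + 1·0.18 + 1·0.16 + 1·0.21 + 1·0.11 + 1·0.2
 = 0 + 0.18 + 0.16 + 0.21 + 0.11 + 0.2
 = 0.86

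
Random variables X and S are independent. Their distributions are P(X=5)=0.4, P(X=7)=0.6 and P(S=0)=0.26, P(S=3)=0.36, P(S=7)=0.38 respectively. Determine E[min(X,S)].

3.436

E[min(X,S)] = Σ_x Σ_s min(x,s) · P(X=x)P(S=s)
 = 0·0.104 + 3·0.144 + 5·0.152 + 0·0.156 + 3·0.216 + 7·0.228
 = 0 + 0.432 + 0.76 + 0 + 0.648 + 1.596
 = 3.436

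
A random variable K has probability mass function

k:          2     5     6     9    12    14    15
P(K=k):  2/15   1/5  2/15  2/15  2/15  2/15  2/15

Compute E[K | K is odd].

P(K is odd) = 1/5 + 2/15 + 2/15 = 7/15.
E[K | K is odd] = [5·1/5 + 9·2/15 + 15·2/15] / (7/15)
 = 21/5 / (7/15)
 = 9

9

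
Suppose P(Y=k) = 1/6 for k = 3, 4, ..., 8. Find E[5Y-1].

E[5Y-1] = Σ (5y-1)·P(Y=y)
 = 14·1/6 + 19·1/6 + 24·1/6 + 29·1/6 + 34·1/6 + 39·1/6
 = 7/3 + 19/6 + 4 + 29/6 + 17/3 + 13/2
 = 53/2

26.5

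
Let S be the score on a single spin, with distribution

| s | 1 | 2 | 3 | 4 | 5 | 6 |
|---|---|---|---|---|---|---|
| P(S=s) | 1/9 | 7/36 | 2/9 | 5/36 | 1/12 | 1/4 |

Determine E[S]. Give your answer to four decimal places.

3.6389

E[S] = Σ s·P(S=s)
 = 1·1/9 + 2·7/36 + 3·2/9 + 4·5/36 + 5·1/12 + 6·1/4
 = 1/9 + 7/18 + 2/3 + 5/9 + 5/12 + 3/2
 = 131/36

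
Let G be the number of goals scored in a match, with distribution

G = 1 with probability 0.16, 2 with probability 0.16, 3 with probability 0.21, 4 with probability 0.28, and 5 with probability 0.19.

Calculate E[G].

E[G] = Σ g·P(G=g)
 = 1·0.16 + 2·0.16 + 3·0.21 + 4·0.28 + 5·0.19
 = 0.16 + 0.32 + 0.63 + 1.12 + 0.95
 = 3.18

3.18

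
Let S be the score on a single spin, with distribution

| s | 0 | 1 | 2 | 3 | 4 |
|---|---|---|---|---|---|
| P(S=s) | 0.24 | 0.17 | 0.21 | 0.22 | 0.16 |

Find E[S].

1.89

E[S] = Σ s·P(S=s)
 = 0·0.24 + 1·0.17 + 2·0.21 + 3·0.22 + 4·0.16
 = 0 + 0.17 + 0.42 + 0.66 + 0.64
 = 1.89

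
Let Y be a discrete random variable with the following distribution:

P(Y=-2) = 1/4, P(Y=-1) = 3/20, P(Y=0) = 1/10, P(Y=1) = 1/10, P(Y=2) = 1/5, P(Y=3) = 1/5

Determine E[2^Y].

E[2^Y] = Σ 2^y·P(Y=y)
 = 1/4·1/4 + 1/2·3/20 + 1·1/10 + 2·1/10 + 4·1/5 + 8·1/5
 = 1/16 + 3/40 + 1/10 + 1/5 + 4/5 + 8/5
 = 227/80

2.8375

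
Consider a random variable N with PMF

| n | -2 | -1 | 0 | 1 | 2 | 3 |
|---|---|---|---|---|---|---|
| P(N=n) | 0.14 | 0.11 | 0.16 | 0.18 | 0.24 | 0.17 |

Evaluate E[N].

E[N] = Σ n·P(N=n)
 = (-2)·0.14 + (-1)·0.11 + 0·0.16 + 1·0.18 + 2·0.24 + 3·0.17
 = (-0.28) + (-0.11) + 0 + 0.18 + 0.48 + 0.51
 = 0.78

0.78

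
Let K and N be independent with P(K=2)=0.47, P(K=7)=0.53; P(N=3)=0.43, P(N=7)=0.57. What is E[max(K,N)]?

E[max(K,N)] = Σ_k Σ_n max(k,n) · P(K=k)P(N=n)
 = 3·0.2021 + 7·0.2679 + 7·0.2279 + 7·0.3021
 = 0.6063 + 1.8753 + 1.5953 + 2.1147
 = 6.1916

6.1916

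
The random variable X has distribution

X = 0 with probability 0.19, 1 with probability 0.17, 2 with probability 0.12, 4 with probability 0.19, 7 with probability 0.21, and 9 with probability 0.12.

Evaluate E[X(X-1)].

E[X(X-1)] = Σ x(x-1)·P(X=x)
 = 0·0.19 + 0·0.17 + 2·0.12 + 12·0.19 + 42·0.21 + 72·0.12
 = 0 + 0 + 0.24 + 2.28 + 8.82 + 8.64
 = 19.98

19.98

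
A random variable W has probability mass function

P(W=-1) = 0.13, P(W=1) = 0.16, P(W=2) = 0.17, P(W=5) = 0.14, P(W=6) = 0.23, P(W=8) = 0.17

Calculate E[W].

E[W] = Σ w·P(W=w)
 = (-1)·0.13 + 1·0.16 + 2·0.17 + 5·0.14 + 6·0.23 + 8·0.17
 = (-0.13) + 0.16 + 0.34 + 0.7 + 1.38 + 1.36
 = 3.81

3.81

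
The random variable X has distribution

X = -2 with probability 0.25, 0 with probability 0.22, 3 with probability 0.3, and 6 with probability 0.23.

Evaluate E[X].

E[X] = Σ x·P(X=x)
 = (-2)·0.25 + 0·0.22 + 3·0.3 + 6·0.23
 = (-0.5) + 0 + 0.9 + 1.38
 = 1.78

1.78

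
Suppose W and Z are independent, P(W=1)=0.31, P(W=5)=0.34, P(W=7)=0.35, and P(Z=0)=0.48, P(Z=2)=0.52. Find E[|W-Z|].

E[|W-Z|] = Σ_w Σ_z |w-z| · P(W=w)P(Z=z)
 = 1·0.1488 + 1·0.1612 + 5·0.1632 + 3·0.1768 + 7·0.168 + 5·0.182
 = 0.1488 + 0.1612 + 0.816 + 0.5304 + 1.176 + 0.91
 = 3.7424

3.7424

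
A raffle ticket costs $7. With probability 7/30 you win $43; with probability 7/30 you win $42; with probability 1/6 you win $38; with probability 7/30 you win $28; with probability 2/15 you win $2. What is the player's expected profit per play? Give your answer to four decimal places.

25.9667

E[payout] = 43·7/30 + 42·7/30 + 38·1/6 + 28·7/30 + 2·2/15
 = 301/30 + 49/5 + 19/3 + 98/15 + 4/15
 = 989/30
Net = 989/30 - 7 = 779/30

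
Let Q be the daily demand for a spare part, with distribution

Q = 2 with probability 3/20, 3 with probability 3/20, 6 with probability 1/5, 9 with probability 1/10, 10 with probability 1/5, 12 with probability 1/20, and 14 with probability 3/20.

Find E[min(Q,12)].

E[min(Q,12)] = Σ min(q,12)·P(Q=q)
 = 2·3/20 + 3·3/20 + 6·1/5 + 9·1/10 + 10·1/5 + 12·1/20 + 12·3/20
 = 3/10 + 9/20 + 6/5 + 9/10 + 2 + 3/5 + 9/5
 = 29/4

7.25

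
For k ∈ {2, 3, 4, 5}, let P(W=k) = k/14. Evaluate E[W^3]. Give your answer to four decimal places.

E[W^3] = Σ w^3·P(W=w)
 = 8·1/7 + 27·3/14 + 64·2/7 + 125·5/14
 = 8/7 + 81/14 + 128/7 + 625/14
 = 489/7

69.8571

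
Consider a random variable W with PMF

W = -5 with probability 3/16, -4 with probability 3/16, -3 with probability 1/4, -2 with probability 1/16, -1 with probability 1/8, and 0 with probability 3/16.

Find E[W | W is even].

-2

P(W is even) = 3/16 + 1/16 + 3/16 = 7/16.
E[W | W is even] = [(-4)·3/16 + (-2)·1/16 + 0·3/16] / (7/16)
 = -7/8 / (7/16)
 = -2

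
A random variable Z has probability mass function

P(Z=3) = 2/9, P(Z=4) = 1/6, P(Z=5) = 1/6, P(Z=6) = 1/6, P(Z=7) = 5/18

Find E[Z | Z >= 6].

6.625

P(Z >= 6) = 1/6 + 5/18 = 4/9.
E[Z | Z >= 6] = [6·1/6 + 7·5/18] / (4/9)
 = 53/18 / (4/9)
 = 53/8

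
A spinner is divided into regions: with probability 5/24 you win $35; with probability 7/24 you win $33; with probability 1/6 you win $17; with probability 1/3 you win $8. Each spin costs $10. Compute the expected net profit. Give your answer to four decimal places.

E[payout] = 35·5/24 + 33·7/24 + 17·1/6 + 8·1/3
 = 175/24 + 77/8 + 17/6 + 8/3
 = 269/12
Net = 269/12 - 10 = 149/12

12.4167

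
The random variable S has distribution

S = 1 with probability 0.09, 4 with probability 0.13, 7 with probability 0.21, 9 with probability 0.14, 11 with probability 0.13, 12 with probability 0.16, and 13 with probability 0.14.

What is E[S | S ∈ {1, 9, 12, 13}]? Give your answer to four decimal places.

P(S ∈ {1, 9, 12, 13}) = 0.09 + 0.14 + 0.16 + 0.14 = 0.53.
E[S | S ∈ {1, 9, 12, 13}] = [1·0.09 + 9·0.14 + 12·0.16 + 13·0.14] / 0.53
 = 5.09 / 0.53
 = 509/53

9.6038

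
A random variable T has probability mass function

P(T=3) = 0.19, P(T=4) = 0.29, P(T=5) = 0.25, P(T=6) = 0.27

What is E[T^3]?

E[T^3] = Σ t^3·P(T=t)
 = 27·0.19 + 64·0.29 + 125·0.25 + 216·0.27
 = 5.13 + 18.56 + 31.25 + 58.32
 = 113.26

113.26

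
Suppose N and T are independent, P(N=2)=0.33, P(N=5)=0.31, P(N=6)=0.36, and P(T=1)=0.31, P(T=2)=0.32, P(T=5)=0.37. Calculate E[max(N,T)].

E[max(N,T)] = Σ_n Σ_t max(n,t) · P(N=n)P(T=t)
 = 2·0.1023 + 2·0.1056 + 5·0.1221 + 5·0.0961 + 5·0.0992 + 5·0.1147 + 6·0.1116 + 6·0.1152 + 6·0.1332
 = 0.2046 + 0.2112 + 0.6105 + 0.4805 + 0.496 + 0.5735 + 0.6696 + 0.6912 + 0.7992
 = 4.7363

4.7363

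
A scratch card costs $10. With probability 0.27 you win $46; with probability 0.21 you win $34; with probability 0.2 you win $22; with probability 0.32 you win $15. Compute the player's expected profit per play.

E[payout] = 46·0.27 + 34·0.21 + 22·0.2 + 15·0.32
 = 12.42 + 7.14 + 4.4 + 4.8
 = 28.76
Net = 28.76 - 10 = 18.76

18.76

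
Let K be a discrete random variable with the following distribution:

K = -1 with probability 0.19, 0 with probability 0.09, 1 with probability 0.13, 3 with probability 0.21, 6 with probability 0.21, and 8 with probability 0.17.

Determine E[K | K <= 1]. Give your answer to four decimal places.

P(K <= 1) = 0.19 + 0.09 + 0.13 = 0.41.
E[K | K <= 1] = [(-1)·0.19 + 0·0.09 + 1·0.13] / 0.41
 = -0.06 / 0.41
 = -6/41

-0.1463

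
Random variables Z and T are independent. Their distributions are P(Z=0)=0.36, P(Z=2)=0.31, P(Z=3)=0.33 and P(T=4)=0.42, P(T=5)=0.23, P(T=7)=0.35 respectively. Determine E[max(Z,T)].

5.28

E[max(Z,T)] = Σ_z Σ_t max(z,t) · P(Z=z)P(T=t)
 = 4·0.1512 + 5·0.0828 + 7·0.126 + 4·0.1302 + 5·0.0713 + 7·0.1085 + 4·0.1386 + 5·0.0759 + 7·0.1155
 = 0.6048 + 0.414 + 0.882 + 0.5208 + 0.3565 + 0.7595 + 0.5544 + 0.3795 + 0.8085
 = 5.28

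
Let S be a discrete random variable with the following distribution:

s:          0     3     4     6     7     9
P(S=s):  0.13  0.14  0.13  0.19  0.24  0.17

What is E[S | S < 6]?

P(S < 6) = 0.13 + 0.14 + 0.13 = 0.4.
E[S | S < 6] = [0·0.13 + 3·0.14 + 4·0.13] / 0.4
 = 0.94 / 0.4
 = 47/20

2.35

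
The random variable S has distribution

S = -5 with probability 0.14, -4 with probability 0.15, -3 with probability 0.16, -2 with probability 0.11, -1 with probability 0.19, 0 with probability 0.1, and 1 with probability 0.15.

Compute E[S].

-2.04

E[S] = Σ s·P(S=s)
 = (-5)·0.14 + (-4)·0.15 + (-3)·0.16 + (-2)·0.11 + (-1)·0.19 + 0·0.1 + 1·0.15
 = (-0.7) + (-0.6) + (-0.48) + (-0.22) + (-0.19) + 0 + 0.15
 = -2.04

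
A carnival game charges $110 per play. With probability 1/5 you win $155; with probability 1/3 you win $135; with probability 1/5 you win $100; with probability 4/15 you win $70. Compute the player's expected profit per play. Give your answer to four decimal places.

4.6667

E[payout] = 155·1/5 + 135·1/3 + 100·1/5 + 70·4/15
 = 31 + 45 + 20 + 56/3
 = 344/3
Net = 344/3 - 110 = 14/3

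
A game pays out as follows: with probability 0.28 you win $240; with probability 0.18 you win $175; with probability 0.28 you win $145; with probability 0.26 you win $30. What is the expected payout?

147.1

E[payout] = 240·0.28 + 175·0.18 + 145·0.28 + 30·0.26
 = 67.2 + 31.5 + 40.6 + 7.8
 = 147.1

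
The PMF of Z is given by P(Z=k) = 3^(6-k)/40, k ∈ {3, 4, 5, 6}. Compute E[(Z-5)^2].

2.95

E[(Z-5)^2] = Σ (z-5)^2·P(Z=z)
 = 4·27/40 + 1·9/40 + 0·3/40 + 1·1/40
 = 27/10 + 9/40 + 0 + 1/40
 = 59/20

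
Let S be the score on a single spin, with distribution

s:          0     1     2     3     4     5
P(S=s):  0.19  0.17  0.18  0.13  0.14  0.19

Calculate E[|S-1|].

E[|S-1|] = Σ |s-1|·P(S=s)
 = 1·0.19 + 0·0.17 + 1·0.18 + 2·0.13 + 3·0.14 + 4·0.19
 = 0.19 + 0 + 0.18 + 0.26 + 0.42 + 0.76
 = 1.81

1.81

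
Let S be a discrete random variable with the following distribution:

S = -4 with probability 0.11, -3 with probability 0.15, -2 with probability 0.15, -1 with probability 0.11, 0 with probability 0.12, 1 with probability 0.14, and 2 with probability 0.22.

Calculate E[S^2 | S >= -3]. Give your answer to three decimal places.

P(S >= -3) = 0.15 + 0.15 + 0.11 + 0.12 + 0.14 + 0.22 = 0.89.
E[S^2 | S >= -3] = [9·0.15 + 4·0.15 + 1·0.11 + 0·0.12 + 1·0.14 + 4·0.22] / 0.89
 = 3.08 / 0.89
 = 308/89

3.461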